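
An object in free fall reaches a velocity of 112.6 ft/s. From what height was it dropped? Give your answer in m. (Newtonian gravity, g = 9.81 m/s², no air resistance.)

v = 112.6 ft/s × 0.3048 = 34.3205 m/s
h = v² / (2g) = 34.3205² / (2 × 9.81) = 60.04 m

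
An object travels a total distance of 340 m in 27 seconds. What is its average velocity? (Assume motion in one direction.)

v_avg = Δd / Δt = 340 / 27 = 12.59 m/s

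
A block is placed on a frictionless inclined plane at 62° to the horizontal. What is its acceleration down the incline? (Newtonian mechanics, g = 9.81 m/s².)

a = g sin(θ) = 9.81 × sin(62°) = 9.81 × 0.8829 = 8.66 m/s²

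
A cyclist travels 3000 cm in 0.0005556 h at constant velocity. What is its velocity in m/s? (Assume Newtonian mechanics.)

d = 3000 cm × 0.01 = 30.0 m
t = 0.0005556 h × 3600.0 = 2.00016 s
v = d / t = 30.0 / 2.00016 = 15.0 m/s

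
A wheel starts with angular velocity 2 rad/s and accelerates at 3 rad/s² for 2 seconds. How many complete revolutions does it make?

θ = ω₀t + ½αt² = 2×2 + ½×3×2² = 10.0 rad
Total revolutions = θ/(2π) = 10.0/(2π) = 1.59
Complete revolutions = ⌊1.59⌋ = 1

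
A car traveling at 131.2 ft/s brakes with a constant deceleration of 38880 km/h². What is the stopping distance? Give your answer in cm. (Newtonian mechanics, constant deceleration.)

v₀ = 131.2 ft/s × 0.3048 = 39.9898 m/s
a = 38880 km/h² × 7.716049382716049e-05 = 3.0 m/s²
d = v₀² / (2a) = 39.9898² / (2 × 3.0) = 1599.18 / 6.0 = 266.53 m
d = 266.53 m / 0.01 = 26650 cm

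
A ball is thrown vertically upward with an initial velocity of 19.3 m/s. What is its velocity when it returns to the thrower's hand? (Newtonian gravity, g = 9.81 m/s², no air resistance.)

By conservation of energy (no air resistance), the ball returns to the throw height with the same speed as launch, but directed downward.
|v_ground| = v₀ = 19.3 m/s
v_ground = 19.3 m/s (downward)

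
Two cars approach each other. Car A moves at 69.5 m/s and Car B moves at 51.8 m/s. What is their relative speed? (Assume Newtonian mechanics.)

v_rel = v_A + v_B = 69.5 + 51.8 = 121.3 m/s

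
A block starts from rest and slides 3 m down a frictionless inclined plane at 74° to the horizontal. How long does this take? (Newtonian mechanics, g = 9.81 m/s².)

a = g sin(θ) = 9.81 × sin(74°) = 9.43 m/s²
t = √(2d/a) = √(2 × 3 / 9.43) = 0.8 s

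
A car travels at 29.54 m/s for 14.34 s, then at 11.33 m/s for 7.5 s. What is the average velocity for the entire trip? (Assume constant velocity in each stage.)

d₁ = v₁t₁ = 29.54 × 14.34 = 423.6036 m
d₂ = v₂t₂ = 11.33 × 7.5 = 84.975 m
d_total = 508.5786 m, t_total = 21.84 s
v_avg = d_total/t_total = 508.5786/21.84 = 23.29 m/s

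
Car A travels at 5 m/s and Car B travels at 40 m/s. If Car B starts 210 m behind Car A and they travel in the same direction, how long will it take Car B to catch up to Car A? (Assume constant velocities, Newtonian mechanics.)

Relative speed: v_rel = 40 - 5 = 35 m/s
Time to catch: t = d₀/v_rel = 210/35 = 6.0 s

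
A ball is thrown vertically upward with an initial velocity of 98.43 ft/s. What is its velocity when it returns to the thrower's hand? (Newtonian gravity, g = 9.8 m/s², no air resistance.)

By conservation of energy (no air resistance), the ball returns to the throw height with the same speed as launch, but directed downward.
|v_ground| = v₀ = 98.43 ft/s
v_ground = 98.43 ft/s (downward)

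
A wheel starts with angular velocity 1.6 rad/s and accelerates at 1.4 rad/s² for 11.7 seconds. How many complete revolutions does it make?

θ = ω₀t + ½αt² = 1.6×11.7 + ½×1.4×11.7² = 114.543 rad
Total revolutions = θ/(2π) = 114.543/(2π) = 18.23
Complete revolutions = ⌊18.23⌋ = 18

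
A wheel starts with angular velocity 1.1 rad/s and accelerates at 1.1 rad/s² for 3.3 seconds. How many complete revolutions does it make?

θ = ω₀t + ½αt² = 1.1×3.3 + ½×1.1×3.3² = 9.6195 rad
Total revolutions = θ/(2π) = 9.6195/(2π) = 1.53
Complete revolutions = ⌊1.53⌋ = 1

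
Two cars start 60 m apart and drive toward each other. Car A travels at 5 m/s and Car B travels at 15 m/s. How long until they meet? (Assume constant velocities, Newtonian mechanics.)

Combined speed: v_combined = 5 + 15 = 20 m/s
Time to meet: t = d/v_combined = 60/20 = 3.0 s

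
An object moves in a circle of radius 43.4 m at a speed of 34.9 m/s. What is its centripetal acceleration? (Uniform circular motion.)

a_c = v²/r = 34.9²/43.4 = 1218.01/43.4 = 28.06 m/s²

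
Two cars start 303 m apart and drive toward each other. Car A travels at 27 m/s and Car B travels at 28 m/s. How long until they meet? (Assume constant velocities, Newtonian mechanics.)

Combined speed: v_combined = 27 + 28 = 55 m/s
Time to meet: t = d/v_combined = 303/55 = 5.51 s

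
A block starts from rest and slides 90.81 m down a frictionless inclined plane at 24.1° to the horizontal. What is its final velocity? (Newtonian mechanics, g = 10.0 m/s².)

a = g sin(θ) = 10.0 × sin(24.1°) = 4.0833 m/s²
v = √(2ad) = √(2 × 4.0833 × 90.81) = 27.23 m/s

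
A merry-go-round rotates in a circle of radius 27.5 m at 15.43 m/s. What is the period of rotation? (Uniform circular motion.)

T = 2πr/v = 2π×27.5/15.43 = 11.2 s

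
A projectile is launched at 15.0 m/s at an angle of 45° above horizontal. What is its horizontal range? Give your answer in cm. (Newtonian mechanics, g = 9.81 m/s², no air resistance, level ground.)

R = v₀² × sin(2θ) / g = 15.0² × sin(2 × 45°) / 9.81 = 225.0 × 1.0 / 9.81 = 22.9358 m
R = 22.9358 m / 0.01 = 2294 cm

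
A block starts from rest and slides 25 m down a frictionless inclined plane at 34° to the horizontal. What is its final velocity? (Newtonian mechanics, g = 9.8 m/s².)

a = g sin(θ) = 9.8 × sin(34°) = 5.4801 m/s²
v = √(2ad) = √(2 × 5.4801 × 25) = 16.55 m/s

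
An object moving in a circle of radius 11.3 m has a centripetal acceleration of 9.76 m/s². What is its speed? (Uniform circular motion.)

v = √(a_c × r) = √(9.76 × 11.3) = 10.5 m/s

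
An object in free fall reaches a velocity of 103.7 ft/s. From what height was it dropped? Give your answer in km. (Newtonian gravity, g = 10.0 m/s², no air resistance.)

v = 103.7 ft/s × 0.3048 = 31.6078 m/s
h = v² / (2g) = 31.6078² / (2 × 10.0) = 49.9527 m
h = 49.9527 m / 1000.0 = 0.04995 km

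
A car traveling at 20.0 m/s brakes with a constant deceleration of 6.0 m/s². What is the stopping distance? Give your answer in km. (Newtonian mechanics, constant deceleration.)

d = v₀² / (2a) = 20.0² / (2 × 6.0) = 400.0 / 12.0 = 33.3333 m
d = 33.3333 m / 1000.0 = 0.03333 km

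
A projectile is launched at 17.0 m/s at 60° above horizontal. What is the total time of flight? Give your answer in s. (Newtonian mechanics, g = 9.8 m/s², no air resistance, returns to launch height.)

T = 2 × v₀ × sin(θ) / g = 2 × 17.0 × sin(60°) / 9.8 = 2 × 17.0 × 0.866025 / 9.8 = 3.005 s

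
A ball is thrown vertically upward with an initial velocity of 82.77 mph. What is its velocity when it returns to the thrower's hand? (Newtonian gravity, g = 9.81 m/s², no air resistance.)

By conservation of energy (no air resistance), the ball returns to the throw height with the same speed as launch, but directed downward.
|v_ground| = v₀ = 82.77 mph
v_ground = 82.77 mph (downward)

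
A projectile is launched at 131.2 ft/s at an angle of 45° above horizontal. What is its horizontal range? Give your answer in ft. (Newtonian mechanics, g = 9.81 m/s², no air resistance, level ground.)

v₀ = 131.2 ft/s × 0.3048 = 39.9898 m/s
R = v₀² × sin(2θ) / g = 39.9898² × sin(2 × 45°) / 9.81 = 1599.18 × 1.0 / 9.81 = 163.015 m
R = 163.015 m / 0.3048 = 534.8 ft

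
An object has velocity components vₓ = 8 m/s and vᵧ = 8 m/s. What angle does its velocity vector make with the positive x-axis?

θ = arctan(vᵧ/vₓ) = arctan(8/8) = 45.0°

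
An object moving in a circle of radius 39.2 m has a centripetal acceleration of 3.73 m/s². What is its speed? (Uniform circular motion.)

v = √(a_c × r) = √(3.73 × 39.2) = 12.09 m/s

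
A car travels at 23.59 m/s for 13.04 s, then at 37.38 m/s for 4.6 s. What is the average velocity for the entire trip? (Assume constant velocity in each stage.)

d₁ = v₁t₁ = 23.59 × 13.04 = 307.6136 m
d₂ = v₂t₂ = 37.38 × 4.6 = 171.948 m
d_total = 479.5616 m, t_total = 17.64 s
v_avg = d_total/t_total = 479.5616/17.64 = 27.19 m/s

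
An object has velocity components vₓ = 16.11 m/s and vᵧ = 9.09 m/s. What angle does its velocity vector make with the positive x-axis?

θ = arctan(vᵧ/vₓ) = arctan(9.09/16.11) = 29.43°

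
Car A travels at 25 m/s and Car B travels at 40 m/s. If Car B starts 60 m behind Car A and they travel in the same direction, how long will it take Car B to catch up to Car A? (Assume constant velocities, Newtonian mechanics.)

Relative speed: v_rel = 40 - 25 = 15 m/s
Time to catch: t = d₀/v_rel = 60/15 = 4.0 s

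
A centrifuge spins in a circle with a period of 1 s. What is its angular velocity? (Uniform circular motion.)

ω = 2π/T = 2π/1 = 6.2832 rad/s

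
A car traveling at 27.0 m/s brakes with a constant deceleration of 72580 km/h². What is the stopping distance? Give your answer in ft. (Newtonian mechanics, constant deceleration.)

a = 72580 km/h² × 7.716049382716049e-05 = 5.60031 m/s²
d = v₀² / (2a) = 27.0² / (2 × 5.60031) = 729.0 / 11.2006 = 65.0858 m
d = 65.0858 m / 0.3048 = 213.5 ft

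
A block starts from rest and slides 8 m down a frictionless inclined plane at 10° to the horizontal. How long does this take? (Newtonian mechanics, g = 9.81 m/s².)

a = g sin(θ) = 9.81 × sin(10°) = 1.7035 m/s²
t = √(2d/a) = √(2 × 8 / 1.7035) = 3.06 s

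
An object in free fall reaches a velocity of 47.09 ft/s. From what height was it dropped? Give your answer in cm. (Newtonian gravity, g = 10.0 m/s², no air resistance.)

v = 47.09 ft/s × 0.3048 = 14.353 m/s
h = v² / (2g) = 14.353² / (2 × 10.0) = 10.3004 m
h = 10.3004 m / 0.01 = 1030 cm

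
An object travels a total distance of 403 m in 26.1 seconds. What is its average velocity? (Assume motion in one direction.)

v_avg = Δd / Δt = 403 / 26.1 = 15.44 m/s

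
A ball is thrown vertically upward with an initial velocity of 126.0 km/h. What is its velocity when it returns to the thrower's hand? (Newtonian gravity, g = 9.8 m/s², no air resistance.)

By conservation of energy (no air resistance), the ball returns to the throw height with the same speed as launch, but directed downward.
|v_ground| = v₀ = 126.0 km/h
v_ground = 126.0 km/h (downward)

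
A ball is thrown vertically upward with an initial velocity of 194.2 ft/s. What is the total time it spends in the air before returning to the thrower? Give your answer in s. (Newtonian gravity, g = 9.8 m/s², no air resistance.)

v₀ = 194.2 ft/s × 0.3048 = 59.1922 m/s
t_total = 2 × v₀ / g = 2 × 59.1922 / 9.8 = 12.08 s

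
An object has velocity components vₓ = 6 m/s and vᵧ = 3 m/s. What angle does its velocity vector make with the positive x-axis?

θ = arctan(vᵧ/vₓ) = arctan(3/6) = 26.57°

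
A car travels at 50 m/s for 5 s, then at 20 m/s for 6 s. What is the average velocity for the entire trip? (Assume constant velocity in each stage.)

d₁ = v₁t₁ = 50 × 5 = 250 m
d₂ = v₂t₂ = 20 × 6 = 120 m
d_total = 370 m, t_total = 11 s
v_avg = d_total/t_total = 370/11 = 33.64 m/s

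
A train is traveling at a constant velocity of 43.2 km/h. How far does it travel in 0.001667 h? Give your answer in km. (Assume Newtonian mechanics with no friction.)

v = 43.2 km/h × 0.2777777777777778 = 12.0 m/s
t = 0.001667 h × 3600.0 = 6.0012 s
d = v × t = 12.0 × 6.0012 = 72.0144 m
d = 72.0144 m / 1000.0 = 0.07201 km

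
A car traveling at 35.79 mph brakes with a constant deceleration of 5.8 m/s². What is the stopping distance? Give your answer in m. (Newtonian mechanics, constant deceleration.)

v₀ = 35.79 mph × 0.44704 = 15.9996 m/s
d = v₀² / (2a) = 15.9996² / (2 × 5.8) = 255.987 / 11.6 = 22.07 m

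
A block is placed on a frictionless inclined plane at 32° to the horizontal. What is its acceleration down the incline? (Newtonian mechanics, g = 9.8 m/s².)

a = g sin(θ) = 9.8 × sin(32°) = 9.8 × 0.5299 = 5.19 m/s²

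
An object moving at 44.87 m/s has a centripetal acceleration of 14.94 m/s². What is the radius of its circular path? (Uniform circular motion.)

r = v²/a_c = 44.87²/14.94 = 134.76 m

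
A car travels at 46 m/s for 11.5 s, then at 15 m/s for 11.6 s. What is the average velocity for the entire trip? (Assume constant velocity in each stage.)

d₁ = v₁t₁ = 46 × 11.5 = 529.0 m
d₂ = v₂t₂ = 15 × 11.6 = 174.0 m
d_total = 703.0 m, t_total = 23.1 s
v_avg = d_total/t_total = 703.0/23.1 = 30.43 m/s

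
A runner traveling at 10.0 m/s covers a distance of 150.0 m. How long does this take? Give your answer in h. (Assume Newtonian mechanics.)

t = d / v = 150.0 / 10.0 = 15.0 s
t = 15.0 s / 3600.0 = 0.004167 h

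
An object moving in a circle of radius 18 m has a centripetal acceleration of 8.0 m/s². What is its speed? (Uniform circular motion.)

v = √(a_c × r) = √(8.0 × 18) = 12.0 m/s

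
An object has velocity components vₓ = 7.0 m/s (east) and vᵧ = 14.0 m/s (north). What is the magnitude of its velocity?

|v| = √(vₓ² + vᵧ²) = √(7.0² + 14.0²) = √(245.0) = 15.65 m/s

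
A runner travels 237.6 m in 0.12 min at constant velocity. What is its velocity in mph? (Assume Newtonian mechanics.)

t = 0.12 min × 60.0 = 7.2 s
v = d / t = 237.6 / 7.2 = 33.0 m/s
v = 33.0 m/s / 0.44704 = 73.82 mph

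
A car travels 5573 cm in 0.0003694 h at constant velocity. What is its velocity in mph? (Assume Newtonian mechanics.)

d = 5573 cm × 0.01 = 55.73 m
t = 0.0003694 h × 3600.0 = 1.32984 s
v = d / t = 55.73 / 1.32984 = 41.9073 m/s
v = 41.9073 m/s / 0.44704 = 93.74 mph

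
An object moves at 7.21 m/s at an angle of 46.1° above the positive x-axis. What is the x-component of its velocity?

vₓ = v cos(θ) = 7.21 × cos(46.1°) = 5.0 m/s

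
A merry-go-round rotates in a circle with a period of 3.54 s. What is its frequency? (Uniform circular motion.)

f = 1/T = 1/3.54 = 0.2825 Hz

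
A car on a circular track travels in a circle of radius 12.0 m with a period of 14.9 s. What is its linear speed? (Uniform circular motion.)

v = 2πr/T = 2π×12.0/14.9 = 5.06 m/s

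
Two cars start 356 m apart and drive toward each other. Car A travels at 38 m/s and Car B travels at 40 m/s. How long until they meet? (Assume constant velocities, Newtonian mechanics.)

Combined speed: v_combined = 38 + 40 = 78 m/s
Time to meet: t = d/v_combined = 356/78 = 4.56 s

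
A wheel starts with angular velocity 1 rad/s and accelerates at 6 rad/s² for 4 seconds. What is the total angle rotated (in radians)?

θ = ω₀t + ½αt² = 1×4 + ½×6×4² = 52.0 rad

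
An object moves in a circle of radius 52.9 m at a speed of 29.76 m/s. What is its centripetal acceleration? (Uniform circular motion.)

a_c = v²/r = 29.76²/52.9 = 885.6576/52.9 = 16.74 m/s²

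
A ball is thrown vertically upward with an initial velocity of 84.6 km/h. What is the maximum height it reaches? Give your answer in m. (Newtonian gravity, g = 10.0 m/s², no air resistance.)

v₀ = 84.6 km/h × 0.2777777777777778 = 23.5 m/s
h_max = v₀² / (2g) = 23.5² / (2 × 10.0) = 552.25 / 20.0 = 27.61 m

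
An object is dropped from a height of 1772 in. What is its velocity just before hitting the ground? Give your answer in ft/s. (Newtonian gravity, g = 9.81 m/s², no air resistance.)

h = 1772 in × 0.0254 = 45.0088 m
v = √(2gh) = √(2 × 9.81 × 45.0088) = 29.7165 m/s
v = 29.7165 m/s / 0.3048 = 97.5 ft/s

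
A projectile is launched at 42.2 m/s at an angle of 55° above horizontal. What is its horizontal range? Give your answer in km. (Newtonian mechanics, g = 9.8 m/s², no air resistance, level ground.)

R = v₀² × sin(2θ) / g = 42.2² × sin(2 × 55°) / 9.8 = 1780.84 × 0.939693 / 9.8 = 170.759 m
R = 170.759 m / 1000.0 = 0.1708 km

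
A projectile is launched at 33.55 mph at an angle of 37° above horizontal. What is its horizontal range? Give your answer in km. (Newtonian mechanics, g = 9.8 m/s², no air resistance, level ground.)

v₀ = 33.55 mph × 0.44704 = 14.9982 m/s
R = v₀² × sin(2θ) / g = 14.9982² × sin(2 × 37°) / 9.8 = 224.946 × 0.961262 / 9.8 = 22.0645 m
R = 22.0645 m / 1000.0 = 0.02206 km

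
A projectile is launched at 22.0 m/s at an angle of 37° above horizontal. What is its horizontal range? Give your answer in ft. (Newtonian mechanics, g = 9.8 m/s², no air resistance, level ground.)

R = v₀² × sin(2θ) / g = 22.0² × sin(2 × 37°) / 9.8 = 484.0 × 0.961262 / 9.8 = 47.4746 m
R = 47.4746 m / 0.3048 = 155.8 ft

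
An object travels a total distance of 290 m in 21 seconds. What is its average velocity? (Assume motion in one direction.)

v_avg = Δd / Δt = 290 / 21 = 13.81 m/s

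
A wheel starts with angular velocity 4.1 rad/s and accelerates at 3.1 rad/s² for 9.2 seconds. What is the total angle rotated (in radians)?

θ = ω₀t + ½αt² = 4.1×9.2 + ½×3.1×9.2² = 168.91 rad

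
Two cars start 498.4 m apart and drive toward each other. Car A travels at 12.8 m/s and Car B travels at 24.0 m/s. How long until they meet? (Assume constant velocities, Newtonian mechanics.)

Combined speed: v_combined = 12.8 + 24.0 = 36.8 m/s
Time to meet: t = d/v_combined = 498.4/36.8 = 13.54 s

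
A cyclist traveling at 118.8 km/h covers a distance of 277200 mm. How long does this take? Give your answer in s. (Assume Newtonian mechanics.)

d = 277200 mm × 0.001 = 277.2 m
v = 118.8 km/h × 0.2777777777777778 = 33.0 m/s
t = d / v = 277.2 / 33.0 = 8.4 s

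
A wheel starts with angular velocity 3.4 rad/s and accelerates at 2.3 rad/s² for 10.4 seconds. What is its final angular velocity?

ω = ω₀ + αt = 3.4 + 2.3 × 10.4 = 27.32 rad/s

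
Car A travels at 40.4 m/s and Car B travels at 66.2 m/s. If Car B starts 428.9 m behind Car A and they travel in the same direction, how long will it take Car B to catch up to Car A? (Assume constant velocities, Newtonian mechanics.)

Relative speed: v_rel = 66.2 - 40.4 = 25.8 m/s
Time to catch: t = d₀/v_rel = 428.9/25.8 = 16.62 s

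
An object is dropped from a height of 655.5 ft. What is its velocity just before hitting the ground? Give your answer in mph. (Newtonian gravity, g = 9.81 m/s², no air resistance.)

h = 655.5 ft × 0.3048 = 199.796 m
v = √(2gh) = √(2 × 9.81 × 199.796) = 62.6099 m/s
v = 62.6099 m/s / 0.44704 = 140.1 mph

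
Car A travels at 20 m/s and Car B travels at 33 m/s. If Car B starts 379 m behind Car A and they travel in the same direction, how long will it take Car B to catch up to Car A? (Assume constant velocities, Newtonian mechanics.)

Relative speed: v_rel = 33 - 20 = 13 m/s
Time to catch: t = d₀/v_rel = 379/13 = 29.15 s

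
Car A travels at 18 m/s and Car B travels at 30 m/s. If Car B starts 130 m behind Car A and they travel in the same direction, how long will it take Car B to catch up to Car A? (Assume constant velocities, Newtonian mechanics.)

Relative speed: v_rel = 30 - 18 = 12 m/s
Time to catch: t = d₀/v_rel = 130/12 = 10.83 s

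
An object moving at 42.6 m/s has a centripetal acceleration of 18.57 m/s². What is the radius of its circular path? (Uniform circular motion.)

r = v²/a_c = 42.6²/18.57 = 97.73 m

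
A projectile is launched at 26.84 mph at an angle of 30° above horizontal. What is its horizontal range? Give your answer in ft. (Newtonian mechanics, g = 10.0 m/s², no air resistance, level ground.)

v₀ = 26.84 mph × 0.44704 = 11.9986 m/s
R = v₀² × sin(2θ) / g = 11.9986² × sin(2 × 30°) / 10.0 = 143.966 × 0.866025 / 10.0 = 12.4678 m
R = 12.4678 m / 0.3048 = 40.9 ft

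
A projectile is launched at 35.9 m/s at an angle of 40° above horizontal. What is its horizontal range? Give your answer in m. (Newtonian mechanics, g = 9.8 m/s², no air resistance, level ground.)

R = v₀² × sin(2θ) / g = 35.9² × sin(2 × 40°) / 9.8 = 1288.81 × 0.984808 / 9.8 = 129.5 m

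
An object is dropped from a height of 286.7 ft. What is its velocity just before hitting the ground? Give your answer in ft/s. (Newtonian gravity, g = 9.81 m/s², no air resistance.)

h = 286.7 ft × 0.3048 = 87.3862 m
v = √(2gh) = √(2 × 9.81 × 87.3862) = 41.4067 m/s
v = 41.4067 m/s / 0.3048 = 135.8 ft/s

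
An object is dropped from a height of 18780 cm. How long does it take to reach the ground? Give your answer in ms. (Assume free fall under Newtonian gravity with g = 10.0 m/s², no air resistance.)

h = 18780 cm × 0.01 = 187.8 m
t = √(2h/g) = √(2 × 187.8 / 10.0) = 6.12862 s
t = 6.12862 s / 0.001 = 6129 ms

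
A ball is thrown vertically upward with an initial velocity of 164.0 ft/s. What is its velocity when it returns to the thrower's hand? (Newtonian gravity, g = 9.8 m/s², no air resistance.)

By conservation of energy (no air resistance), the ball returns to the throw height with the same speed as launch, but directed downward.
|v_ground| = v₀ = 164.0 ft/s
v_ground = 164.0 ft/s (downward)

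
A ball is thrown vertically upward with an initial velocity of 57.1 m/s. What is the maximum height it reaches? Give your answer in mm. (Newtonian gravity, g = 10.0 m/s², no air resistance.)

h_max = v₀² / (2g) = 57.1² / (2 × 10.0) = 3260.41 / 20.0 = 163.02 m
h_max = 163.02 m / 0.001 = 163000 mm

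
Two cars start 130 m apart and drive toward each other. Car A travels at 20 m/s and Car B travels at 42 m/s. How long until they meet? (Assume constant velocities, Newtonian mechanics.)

Combined speed: v_combined = 20 + 42 = 62 m/s
Time to meet: t = d/v_combined = 130/62 = 2.1 s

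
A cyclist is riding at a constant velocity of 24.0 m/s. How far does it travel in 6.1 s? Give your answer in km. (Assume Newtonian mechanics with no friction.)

d = v × t = 24.0 × 6.1 = 146.4 m
d = 146.4 m / 1000.0 = 0.1464 km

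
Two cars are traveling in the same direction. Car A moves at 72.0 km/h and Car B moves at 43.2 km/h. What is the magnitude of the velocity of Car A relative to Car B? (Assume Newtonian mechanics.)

v_rel = |v_A - v_B| = |72.0 - 43.2| = 28.8 km/h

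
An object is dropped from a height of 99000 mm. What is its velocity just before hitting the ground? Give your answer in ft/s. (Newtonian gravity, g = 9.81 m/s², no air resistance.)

h = 99000 mm × 0.001 = 99.0 m
v = √(2gh) = √(2 × 9.81 × 99.0) = 44.0724 m/s
v = 44.0724 m/s / 0.3048 = 144.6 ft/s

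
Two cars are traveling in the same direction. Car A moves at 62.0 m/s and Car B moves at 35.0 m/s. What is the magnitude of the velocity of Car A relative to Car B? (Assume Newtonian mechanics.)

v_rel = |v_A - v_B| = |62.0 - 35.0| = 27.0 m/s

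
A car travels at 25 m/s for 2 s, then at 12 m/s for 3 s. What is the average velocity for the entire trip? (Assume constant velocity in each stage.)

d₁ = v₁t₁ = 25 × 2 = 50 m
d₂ = v₂t₂ = 12 × 3 = 36 m
d_total = 86 m, t_total = 5 s
v_avg = d_total/t_total = 86/5 = 17.2 m/s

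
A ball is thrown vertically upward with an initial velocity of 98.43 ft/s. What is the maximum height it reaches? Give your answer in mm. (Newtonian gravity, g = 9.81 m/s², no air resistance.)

v₀ = 98.43 ft/s × 0.3048 = 30.0015 m/s
h_max = v₀² / (2g) = 30.0015² / (2 × 9.81) = 900.09 / 19.62 = 45.8761 m
h_max = 45.8761 m / 0.001 = 45880 mm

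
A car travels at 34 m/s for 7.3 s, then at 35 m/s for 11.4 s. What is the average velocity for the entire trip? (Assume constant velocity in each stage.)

d₁ = v₁t₁ = 34 × 7.3 = 248.2 m
d₂ = v₂t₂ = 35 × 11.4 = 399.0 m
d_total = 647.2 m, t_total = 18.7 s
v_avg = d_total/t_total = 647.2/18.7 = 34.61 m/s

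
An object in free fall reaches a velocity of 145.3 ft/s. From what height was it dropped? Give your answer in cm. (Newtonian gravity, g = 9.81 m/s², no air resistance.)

v = 145.3 ft/s × 0.3048 = 44.2874 m/s
h = v² / (2g) = 44.2874² / (2 × 9.81) = 99.9681 m
h = 99.9681 m / 0.01 = 9997 cm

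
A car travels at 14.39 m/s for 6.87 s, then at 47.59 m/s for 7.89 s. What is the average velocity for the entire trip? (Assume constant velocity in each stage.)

d₁ = v₁t₁ = 14.39 × 6.87 = 98.8593 m
d₂ = v₂t₂ = 47.59 × 7.89 = 375.4851 m
d_total = 474.3444 m, t_total = 14.76 s
v_avg = d_total/t_total = 474.3444/14.76 = 32.14 m/s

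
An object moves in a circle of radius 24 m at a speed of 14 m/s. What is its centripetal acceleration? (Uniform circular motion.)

a_c = v²/r = 14²/24 = 196/24 = 8.17 m/s²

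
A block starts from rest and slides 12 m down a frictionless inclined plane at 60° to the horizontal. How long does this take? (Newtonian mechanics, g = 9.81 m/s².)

a = g sin(θ) = 9.81 × sin(60°) = 8.4957 m/s²
t = √(2d/a) = √(2 × 12 / 8.4957) = 1.68 s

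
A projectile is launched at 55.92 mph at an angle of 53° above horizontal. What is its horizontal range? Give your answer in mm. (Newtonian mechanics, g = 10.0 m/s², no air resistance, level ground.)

v₀ = 55.92 mph × 0.44704 = 24.9985 m/s
R = v₀² × sin(2θ) / g = 24.9985² × sin(2 × 53°) / 10.0 = 624.925 × 0.961262 / 10.0 = 60.0717 m
R = 60.0717 m / 0.001 = 60070 mm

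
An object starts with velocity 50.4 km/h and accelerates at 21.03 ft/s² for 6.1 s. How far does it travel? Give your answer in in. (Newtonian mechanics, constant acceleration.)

v₀ = 50.4 km/h × 0.2777777777777778 = 14.0 m/s
a = 21.03 ft/s² × 0.3048 = 6.40994 m/s²
d = v₀ × t + ½ × a × t² = 14.0 × 6.1 + 0.5 × 6.40994 × 6.1² = 204.657 m
d = 204.657 m / 0.0254 = 8057 in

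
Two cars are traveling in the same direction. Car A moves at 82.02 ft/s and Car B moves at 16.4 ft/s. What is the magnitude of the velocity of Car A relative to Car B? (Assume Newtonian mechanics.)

v_rel = |v_A - v_B| = |82.02 - 16.4| = 65.62 ft/s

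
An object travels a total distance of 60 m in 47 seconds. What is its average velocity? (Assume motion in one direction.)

v_avg = Δd / Δt = 60 / 47 = 1.28 m/s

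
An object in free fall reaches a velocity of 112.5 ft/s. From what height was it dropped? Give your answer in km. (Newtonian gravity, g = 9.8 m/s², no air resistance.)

v = 112.5 ft/s × 0.3048 = 34.29 m/s
h = v² / (2g) = 34.29² / (2 × 9.8) = 59.99 m
h = 59.99 m / 1000.0 = 0.05999 km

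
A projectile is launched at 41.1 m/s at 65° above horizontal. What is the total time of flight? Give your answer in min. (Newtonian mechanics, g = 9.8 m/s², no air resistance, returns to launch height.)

T = 2 × v₀ × sin(θ) / g = 2 × 41.1 × sin(65°) / 9.8 = 2 × 41.1 × 0.906308 / 9.8 = 7.60189 s
T = 7.60189 s / 60.0 = 0.1267 min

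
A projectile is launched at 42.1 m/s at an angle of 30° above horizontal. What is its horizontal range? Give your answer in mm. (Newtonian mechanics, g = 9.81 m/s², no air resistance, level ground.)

R = v₀² × sin(2θ) / g = 42.1² × sin(2 × 30°) / 9.81 = 1772.41 × 0.866025 / 9.81 = 156.468 m
R = 156.468 m / 0.001 = 156500 mm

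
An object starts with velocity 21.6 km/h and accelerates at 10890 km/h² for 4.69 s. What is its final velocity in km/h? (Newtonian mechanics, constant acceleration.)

v₀ = 21.6 km/h × 0.2777777777777778 = 6.0 m/s
a = 10890 km/h² × 7.716049382716049e-05 = 0.840278 m/s²
v = v₀ + a × t = 6.0 + 0.840278 × 4.69 = 9.9409 m/s
v = 9.9409 m/s / 0.2777777777777778 = 35.79 km/h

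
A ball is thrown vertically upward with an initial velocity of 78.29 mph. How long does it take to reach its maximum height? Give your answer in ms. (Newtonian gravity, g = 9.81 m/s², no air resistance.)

v₀ = 78.29 mph × 0.44704 = 34.9988 m/s
t_up = v₀ / g = 34.9988 / 9.81 = 3.56767 s
t_up = 3.56767 s / 0.001 = 3568 ms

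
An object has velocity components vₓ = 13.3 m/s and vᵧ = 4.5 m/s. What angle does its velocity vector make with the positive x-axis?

θ = arctan(vᵧ/vₓ) = arctan(4.5/13.3) = 18.69°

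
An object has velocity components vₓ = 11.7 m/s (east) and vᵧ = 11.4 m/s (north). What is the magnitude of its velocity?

|v| = √(vₓ² + vᵧ²) = √(11.7² + 11.4²) = √(266.85) = 16.34 m/s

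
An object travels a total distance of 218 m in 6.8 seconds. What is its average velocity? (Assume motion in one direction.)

v_avg = Δd / Δt = 218 / 6.8 = 32.06 m/s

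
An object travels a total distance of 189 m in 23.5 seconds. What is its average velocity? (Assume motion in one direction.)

v_avg = Δd / Δt = 189 / 23.5 = 8.04 m/s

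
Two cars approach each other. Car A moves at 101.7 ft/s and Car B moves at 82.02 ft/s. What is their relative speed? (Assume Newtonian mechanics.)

v_rel = v_A + v_B = 101.7 + 82.02 = 183.72 ft/s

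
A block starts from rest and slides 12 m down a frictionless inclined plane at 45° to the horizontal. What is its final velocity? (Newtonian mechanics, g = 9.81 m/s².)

a = g sin(θ) = 9.81 × sin(45°) = 6.9367 m/s²
v = √(2ad) = √(2 × 6.9367 × 12) = 12.9 m/s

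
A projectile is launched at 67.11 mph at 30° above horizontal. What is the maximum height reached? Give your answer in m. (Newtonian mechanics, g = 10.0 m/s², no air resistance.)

v₀ = 67.11 mph × 0.44704 = 30.0009 m/s
H = v₀² × sin²(θ) / (2g) = 30.0009² × sin(30°)² / (2 × 10.0) = 900.054 × 0.25 / 20.0 = 11.25 m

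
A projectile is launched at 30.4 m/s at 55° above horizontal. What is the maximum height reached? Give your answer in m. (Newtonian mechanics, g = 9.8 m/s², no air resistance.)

H = v₀² × sin²(θ) / (2g) = 30.4² × sin(55°)² / (2 × 9.8) = 924.16 × 0.67101 / 19.6 = 31.64 m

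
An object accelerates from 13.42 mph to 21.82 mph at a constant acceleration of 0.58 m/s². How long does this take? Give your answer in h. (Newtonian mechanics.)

v₀ = 13.42 mph × 0.44704 = 5.99928 m/s
v = 21.82 mph × 0.44704 = 9.75441 m/s
t = (v - v₀) / a = (9.75441 - 5.99928) / 0.58 = 6.47436 s
t = 6.47436 s / 3600.0 = 0.001798 h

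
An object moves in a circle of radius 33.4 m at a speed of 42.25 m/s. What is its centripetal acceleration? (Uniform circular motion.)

a_c = v²/r = 42.25²/33.4 = 1785.0625/33.4 = 53.44 m/s²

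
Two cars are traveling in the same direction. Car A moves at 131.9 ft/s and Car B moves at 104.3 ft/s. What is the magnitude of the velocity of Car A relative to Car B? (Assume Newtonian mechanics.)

v_rel = |v_A - v_B| = |131.9 - 104.3| = 27.6 ft/s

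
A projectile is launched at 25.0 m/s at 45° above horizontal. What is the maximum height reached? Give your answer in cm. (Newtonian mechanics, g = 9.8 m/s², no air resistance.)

H = v₀² × sin²(θ) / (2g) = 25.0² × sin(45°)² / (2 × 9.8) = 625.0 × 0.5 / 19.6 = 15.9439 m
H = 15.9439 m / 0.01 = 1594 cm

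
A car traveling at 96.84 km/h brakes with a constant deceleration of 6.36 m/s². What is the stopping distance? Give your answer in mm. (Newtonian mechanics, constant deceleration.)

v₀ = 96.84 km/h × 0.2777777777777778 = 26.9 m/s
d = v₀² / (2a) = 26.9² / (2 × 6.36) = 723.61 / 12.72 = 56.8876 m
d = 56.8876 m / 0.001 = 56890 mm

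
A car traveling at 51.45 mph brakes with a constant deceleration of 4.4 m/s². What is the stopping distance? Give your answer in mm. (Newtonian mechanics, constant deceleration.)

v₀ = 51.45 mph × 0.44704 = 23.0002 m/s
d = v₀² / (2a) = 23.0002² / (2 × 4.4) = 529.009 / 8.8 = 60.1147 m
d = 60.1147 m / 0.001 = 60110 mm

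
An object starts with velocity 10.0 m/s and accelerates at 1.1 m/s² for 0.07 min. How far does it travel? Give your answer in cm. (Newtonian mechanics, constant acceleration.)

t = 0.07 min × 60.0 = 4.2 s
d = v₀ × t + ½ × a × t² = 10.0 × 4.2 + 0.5 × 1.1 × 4.2² = 51.702 m
d = 51.702 m / 0.01 = 5170 cm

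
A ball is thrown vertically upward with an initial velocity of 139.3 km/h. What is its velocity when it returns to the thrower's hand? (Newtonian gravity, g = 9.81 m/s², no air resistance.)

By conservation of energy (no air resistance), the ball returns to the throw height with the same speed as launch, but directed downward.
|v_ground| = v₀ = 139.3 km/h
v_ground = 139.3 km/h (downward)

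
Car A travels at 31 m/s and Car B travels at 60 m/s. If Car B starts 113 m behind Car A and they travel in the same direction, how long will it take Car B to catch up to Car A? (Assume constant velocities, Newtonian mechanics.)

Relative speed: v_rel = 60 - 31 = 29 m/s
Time to catch: t = d₀/v_rel = 113/29 = 3.9 s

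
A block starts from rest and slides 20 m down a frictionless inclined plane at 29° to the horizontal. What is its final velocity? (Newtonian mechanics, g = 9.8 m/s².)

a = g sin(θ) = 9.8 × sin(29°) = 4.7511 m/s²
v = √(2ad) = √(2 × 4.7511 × 20) = 13.79 m/s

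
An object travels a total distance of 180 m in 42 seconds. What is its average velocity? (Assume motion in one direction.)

v_avg = Δd / Δt = 180 / 42 = 4.29 m/s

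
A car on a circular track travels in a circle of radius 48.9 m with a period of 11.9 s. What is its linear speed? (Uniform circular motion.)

v = 2πr/T = 2π×48.9/11.9 = 25.82 m/s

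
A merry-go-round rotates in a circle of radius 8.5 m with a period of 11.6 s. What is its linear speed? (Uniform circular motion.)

v = 2πr/T = 2π×8.5/11.6 = 4.6 m/s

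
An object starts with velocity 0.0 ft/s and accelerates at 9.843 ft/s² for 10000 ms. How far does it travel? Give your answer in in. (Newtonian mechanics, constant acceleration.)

v₀ = 0.0 ft/s × 0.3048 = 0.0 m/s
a = 9.843 ft/s² × 0.3048 = 3.00015 m/s²
t = 10000 ms × 0.001 = 10.0 s
d = v₀ × t + ½ × a × t² = 0.0 × 10.0 + 0.5 × 3.00015 × 10.0² = 150.007 m
d = 150.007 m / 0.0254 = 5906 in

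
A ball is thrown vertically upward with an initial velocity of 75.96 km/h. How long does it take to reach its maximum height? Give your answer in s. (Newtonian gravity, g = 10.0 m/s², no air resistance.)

v₀ = 75.96 km/h × 0.2777777777777778 = 21.1 m/s
t_up = v₀ / g = 21.1 / 10.0 = 2.11 s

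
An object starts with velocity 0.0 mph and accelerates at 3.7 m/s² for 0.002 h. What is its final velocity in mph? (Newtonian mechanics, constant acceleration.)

v₀ = 0.0 mph × 0.44704 = 0.0 m/s
t = 0.002 h × 3600.0 = 7.2 s
v = v₀ + a × t = 0.0 + 3.7 × 7.2 = 26.64 m/s
v = 26.64 m/s / 0.44704 = 59.59 mph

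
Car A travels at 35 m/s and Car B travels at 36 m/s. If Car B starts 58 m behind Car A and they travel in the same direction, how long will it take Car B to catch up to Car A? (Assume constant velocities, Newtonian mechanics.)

Relative speed: v_rel = 36 - 35 = 1 m/s
Time to catch: t = d₀/v_rel = 58/1 = 58.0 s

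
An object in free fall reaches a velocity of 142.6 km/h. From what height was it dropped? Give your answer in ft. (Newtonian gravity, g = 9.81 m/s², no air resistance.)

v = 142.6 km/h × 0.2777777777777778 = 39.6111 m/s
h = v² / (2g) = 39.6111² / (2 × 9.81) = 79.9714 m
h = 79.9714 m / 0.3048 = 262.4 ft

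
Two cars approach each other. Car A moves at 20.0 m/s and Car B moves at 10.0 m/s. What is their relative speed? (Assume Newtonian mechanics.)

v_rel = v_A + v_B = 20.0 + 10.0 = 30.0 m/s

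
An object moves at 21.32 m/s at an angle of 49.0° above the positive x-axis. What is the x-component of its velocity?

vₓ = v cos(θ) = 21.32 × cos(49.0°) = 13.99 m/s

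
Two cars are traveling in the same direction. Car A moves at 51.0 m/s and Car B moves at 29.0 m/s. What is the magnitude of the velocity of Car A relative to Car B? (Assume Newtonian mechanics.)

v_rel = |v_A - v_B| = |51.0 - 29.0| = 22.0 m/s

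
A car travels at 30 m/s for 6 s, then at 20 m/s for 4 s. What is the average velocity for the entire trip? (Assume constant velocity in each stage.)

d₁ = v₁t₁ = 30 × 6 = 180 m
d₂ = v₂t₂ = 20 × 4 = 80 m
d_total = 260 m, t_total = 10 s
v_avg = d_total/t_total = 260/10 = 26.0 m/s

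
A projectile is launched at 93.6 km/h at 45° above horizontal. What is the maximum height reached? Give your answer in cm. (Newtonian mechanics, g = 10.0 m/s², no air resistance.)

v₀ = 93.6 km/h × 0.2777777777777778 = 26.0 m/s
H = v₀² × sin²(θ) / (2g) = 26.0² × sin(45°)² / (2 × 10.0) = 676.0 × 0.5 / 20.0 = 16.9 m
H = 16.9 m / 0.01 = 1690 cm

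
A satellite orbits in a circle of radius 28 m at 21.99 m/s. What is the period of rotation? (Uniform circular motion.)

T = 2πr/v = 2π×28/21.99 = 8.0 s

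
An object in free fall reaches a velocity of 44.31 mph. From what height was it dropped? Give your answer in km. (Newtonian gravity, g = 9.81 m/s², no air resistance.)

v = 44.31 mph × 0.44704 = 19.8083 m/s
h = v² / (2g) = 19.8083² / (2 × 9.81) = 19.9984 m
h = 19.9984 m / 1000.0 = 0.02 km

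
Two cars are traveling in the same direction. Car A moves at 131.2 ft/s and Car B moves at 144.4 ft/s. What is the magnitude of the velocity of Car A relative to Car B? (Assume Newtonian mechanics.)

v_rel = |v_A - v_B| = |131.2 - 144.4| = 13.2 ft/s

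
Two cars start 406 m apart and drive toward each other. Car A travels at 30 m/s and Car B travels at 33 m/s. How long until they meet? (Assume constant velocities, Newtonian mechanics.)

Combined speed: v_combined = 30 + 33 = 63 m/s
Time to meet: t = d/v_combined = 406/63 = 6.44 s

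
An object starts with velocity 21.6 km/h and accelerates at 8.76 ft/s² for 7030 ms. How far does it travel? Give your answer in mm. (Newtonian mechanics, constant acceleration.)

v₀ = 21.6 km/h × 0.2777777777777778 = 6.0 m/s
a = 8.76 ft/s² × 0.3048 = 2.67005 m/s²
t = 7030 ms × 0.001 = 7.03 s
d = v₀ × t + ½ × a × t² = 6.0 × 7.03 + 0.5 × 2.67005 × 7.03² = 108.158 m
d = 108.158 m / 0.001 = 108200 mm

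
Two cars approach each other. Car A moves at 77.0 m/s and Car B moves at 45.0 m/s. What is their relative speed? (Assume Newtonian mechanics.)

v_rel = v_A + v_B = 77.0 + 45.0 = 122.0 m/s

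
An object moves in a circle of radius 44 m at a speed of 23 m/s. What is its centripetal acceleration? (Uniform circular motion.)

a_c = v²/r = 23²/44 = 529/44 = 12.02 m/s²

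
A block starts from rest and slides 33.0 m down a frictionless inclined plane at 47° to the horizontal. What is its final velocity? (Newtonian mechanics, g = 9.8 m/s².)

a = g sin(θ) = 9.8 × sin(47°) = 7.1673 m/s²
v = √(2ad) = √(2 × 7.1673 × 33.0) = 21.75 m/s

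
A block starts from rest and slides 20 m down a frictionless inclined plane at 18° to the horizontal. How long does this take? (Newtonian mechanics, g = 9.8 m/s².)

a = g sin(θ) = 9.8 × sin(18°) = 3.0284 m/s²
t = √(2d/a) = √(2 × 20 / 3.0284) = 3.63 s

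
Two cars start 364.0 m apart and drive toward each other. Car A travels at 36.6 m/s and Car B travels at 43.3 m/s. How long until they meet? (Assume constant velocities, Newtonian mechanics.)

Combined speed: v_combined = 36.6 + 43.3 = 79.9 m/s
Time to meet: t = d/v_combined = 364.0/79.9 = 4.56 s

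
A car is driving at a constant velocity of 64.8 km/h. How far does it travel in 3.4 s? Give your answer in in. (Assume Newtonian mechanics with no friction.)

v = 64.8 km/h × 0.2777777777777778 = 18.0 m/s
d = v × t = 18.0 × 3.4 = 61.2 m
d = 61.2 m / 0.0254 = 2409 in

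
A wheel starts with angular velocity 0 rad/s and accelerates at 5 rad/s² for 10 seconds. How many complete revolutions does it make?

θ = ω₀t + ½αt² = 0×10 + ½×5×10² = 250.0 rad
Total revolutions = θ/(2π) = 250.0/(2π) = 39.79
Complete revolutions = ⌊39.79⌋ = 39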